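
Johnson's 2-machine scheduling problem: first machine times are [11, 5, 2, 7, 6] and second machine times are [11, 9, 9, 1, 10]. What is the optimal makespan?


Apply Johnson's rule:
  Group 1 (a <= b): [(3, 2, 9), (2, 5, 9), (5, 6, 10), (1, 11, 11)]
  Group 2 (a > b): [(4, 7, 1)]
Optimal job order: [3, 2, 5, 1, 4]
Schedule:
  Job 3: M1 done at 2, M2 done at 11
  Job 2: M1 done at 7, M2 done at 20
  Job 5: M1 done at 13, M2 done at 30
  Job 1: M1 done at 24, M2 done at 41
  Job 4: M1 done at 31, M2 done at 42
Makespan = 42

42


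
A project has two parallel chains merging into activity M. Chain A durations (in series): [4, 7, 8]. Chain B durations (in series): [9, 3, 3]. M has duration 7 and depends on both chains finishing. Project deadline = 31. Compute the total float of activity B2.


Forward pass: ES(B2) = sum of predecessors on chain B = 9
EF = ES + duration = 9 + 3 = 12
Backward pass: LF(M) = deadline = 31; LS(M) = 31 - 7 = 24
LF(B2) = LS(M) - sum(successors on chain B) = 24 - 3 = 21
LS = LF - duration = 21 - 3 = 18
Total float = LS - ES = 18 - 9 = 9

9


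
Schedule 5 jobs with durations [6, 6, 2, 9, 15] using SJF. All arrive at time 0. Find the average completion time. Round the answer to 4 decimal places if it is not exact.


SJF order (ascending): [2, 6, 6, 9, 15]
Completion times:
  Job 1: burst=2, C=2
  Job 2: burst=6, C=8
  Job 3: burst=6, C=14
  Job 4: burst=9, C=23
  Job 5: burst=15, C=38
Average completion = 85/5 = 17.0

17.0


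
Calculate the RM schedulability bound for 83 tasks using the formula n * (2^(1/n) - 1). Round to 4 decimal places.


Compute 2^(1/83) = 1.0083861392
Subtract 1: 1.0083861392 - 1 = 0.0083861392
Multiply by n: 83 * 0.0083861392 = 0.6960495536
Round to 4 dp: 0.6960

0.6960


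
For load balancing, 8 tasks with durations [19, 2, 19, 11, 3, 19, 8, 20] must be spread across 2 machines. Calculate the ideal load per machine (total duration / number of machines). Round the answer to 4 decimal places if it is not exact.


Total processing time = 19 + 2 + 19 + 11 + 3 + 19 + 8 + 20 = 101
Number of machines = 2
Ideal balanced load = 101 / 2 = 50.5

50.5


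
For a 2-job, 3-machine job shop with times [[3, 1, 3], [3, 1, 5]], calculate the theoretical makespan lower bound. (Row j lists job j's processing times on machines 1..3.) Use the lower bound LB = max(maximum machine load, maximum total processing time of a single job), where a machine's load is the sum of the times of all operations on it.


Machine loads:
  Machine 1: 3 + 3 = 6
  Machine 2: 1 + 1 = 2
  Machine 3: 3 + 5 = 8
Max machine load = 8
Job totals:
  Job 1: 7
  Job 2: 9
Max job total = 9
Lower bound = max(8, 9) = 9

9


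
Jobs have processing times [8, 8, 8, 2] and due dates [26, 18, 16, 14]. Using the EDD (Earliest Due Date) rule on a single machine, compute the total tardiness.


Sort by due date (EDD order): [(2, 14), (8, 16), (8, 18), (8, 26)]
Compute completion times and tardiness:
  Job 1: p=2, d=14, C=2, tardiness=max(0,2-14)=0
  Job 2: p=8, d=16, C=10, tardiness=max(0,10-16)=0
  Job 3: p=8, d=18, C=18, tardiness=max(0,18-18)=0
  Job 4: p=8, d=26, C=26, tardiness=max(0,26-26)=0
Total tardiness = 0

0


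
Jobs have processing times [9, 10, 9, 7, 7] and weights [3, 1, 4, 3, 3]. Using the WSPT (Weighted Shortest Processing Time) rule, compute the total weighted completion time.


Compute p/w ratios and sort ascending (WSPT): [(9, 4), (7, 3), (7, 3), (9, 3), (10, 1)]
Compute weighted completion times:
  Job (p=9,w=4): C=9, w*C=4*9=36
  Job (p=7,w=3): C=16, w*C=3*16=48
  Job (p=7,w=3): C=23, w*C=3*23=69
  Job (p=9,w=3): C=32, w*C=3*32=96
  Job (p=10,w=1): C=42, w*C=1*42=42
Total weighted completion time = 291

291


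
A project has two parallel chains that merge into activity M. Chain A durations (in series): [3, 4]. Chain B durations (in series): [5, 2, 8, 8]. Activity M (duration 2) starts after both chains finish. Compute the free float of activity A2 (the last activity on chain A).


ES(A2) = sum of predecessors on chain A = 3
EF(A2) = ES + duration = 3 + 4 = 7
Successor of A2 is M. ES(M) = max(sum(A), sum(B)) = max(7, 23) = 23
Free float = ES(successor) - EF(current) = 23 - 7 = 16

16


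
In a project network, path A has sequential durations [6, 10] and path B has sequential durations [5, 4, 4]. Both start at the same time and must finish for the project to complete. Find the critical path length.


Path A total = 6 + 10 = 16
Path B total = 5 + 4 + 4 = 13
Critical path = longest path = max(16, 13) = 16

16


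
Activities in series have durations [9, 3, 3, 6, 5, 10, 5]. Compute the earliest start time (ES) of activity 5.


Activity 5 starts after activities 1 through 4 complete.
Predecessor durations: [9, 3, 3, 6]
ES = 9 + 3 + 3 + 6 = 21

21


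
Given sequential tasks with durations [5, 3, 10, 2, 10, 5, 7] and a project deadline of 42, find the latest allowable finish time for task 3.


LF(activity 3) = deadline - sum of successor durations
Successors: activities 4 through 7 with durations [2, 10, 5, 7]
Sum of successor durations = 24
LF = 42 - 24 = 18

18


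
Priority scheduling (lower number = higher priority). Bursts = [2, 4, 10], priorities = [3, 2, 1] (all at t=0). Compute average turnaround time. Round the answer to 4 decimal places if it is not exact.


Sort by priority (ascending = highest first):
Order: [(1, 10), (2, 4), (3, 2)]
Completion times:
  Priority 1, burst=10, C=10
  Priority 2, burst=4, C=14
  Priority 3, burst=2, C=16
Average turnaround = 40/3 = 13.3333

13.3333


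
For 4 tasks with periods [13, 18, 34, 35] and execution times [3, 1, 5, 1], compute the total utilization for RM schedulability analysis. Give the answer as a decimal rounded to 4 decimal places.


Compute individual utilizations (exact fractions):
  Task 1: C/T = 3/13 (approx. 0.2308)
  Task 2: C/T = 1/18 (approx. 0.0556)
  Task 3: C/T = 5/34 (approx. 0.1471)
  Task 4: C/T = 1/35 (approx. 0.0286)
Total utilization U = 3/13 + 1/18 + 5/34 + 1/35 = 32159/69615
Rounded to 4 decimal places: U = 0.4620
RM (Liu & Layland) bound for 4 tasks = 0.756828; compare with U = 32159/69615 (approx. 0.461955)
U <= bound, so schedulable by RM sufficient condition.

0.4620


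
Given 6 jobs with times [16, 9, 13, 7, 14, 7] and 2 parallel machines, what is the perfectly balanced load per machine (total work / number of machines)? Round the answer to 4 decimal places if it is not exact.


Total processing time = 16 + 9 + 13 + 7 + 14 + 7 = 66
Number of machines = 2
Ideal balanced load = 66 / 2 = 33.0

33.0


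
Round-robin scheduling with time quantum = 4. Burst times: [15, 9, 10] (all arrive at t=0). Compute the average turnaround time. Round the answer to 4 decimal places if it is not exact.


Time quantum = 4
Execution trace:
  J1 runs 4 units, time = 4
  J2 runs 4 units, time = 8
  J3 runs 4 units, time = 12
  J1 runs 4 units, time = 16
  J2 runs 4 units, time = 20
  J3 runs 4 units, time = 24
  J1 runs 4 units, time = 28
  J2 runs 1 units, time = 29
  J3 runs 2 units, time = 31
  J1 runs 3 units, time = 34
Finish times: [34, 29, 31]
Average turnaround = 94/3 = 31.3333

31.3333


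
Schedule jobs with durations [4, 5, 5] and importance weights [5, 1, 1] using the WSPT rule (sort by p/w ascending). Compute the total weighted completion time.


Compute p/w ratios and sort ascending (WSPT): [(4, 5), (5, 1), (5, 1)]
Compute weighted completion times:
  Job (p=4,w=5): C=4, w*C=5*4=20
  Job (p=5,w=1): C=9, w*C=1*9=9
  Job (p=5,w=1): C=14, w*C=1*14=14
Total weighted completion time = 43

43


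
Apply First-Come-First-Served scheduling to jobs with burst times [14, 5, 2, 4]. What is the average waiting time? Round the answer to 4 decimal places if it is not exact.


FCFS order (as given): [14, 5, 2, 4]
Waiting times:
  Job 1: wait = 0
  Job 2: wait = 14
  Job 3: wait = 19
  Job 4: wait = 21
Sum of waiting times = 54
Average waiting time = 54/4 = 13.5

13.5


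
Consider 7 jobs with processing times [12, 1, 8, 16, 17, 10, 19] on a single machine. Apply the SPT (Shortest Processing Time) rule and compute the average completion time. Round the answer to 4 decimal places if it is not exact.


Sort jobs by processing time (SPT order): [1, 8, 10, 12, 16, 17, 19]
Compute completion times sequentially:
  Job 1: processing = 1, completes at 1
  Job 2: processing = 8, completes at 9
  Job 3: processing = 10, completes at 19
  Job 4: processing = 12, completes at 31
  Job 5: processing = 16, completes at 47
  Job 6: processing = 17, completes at 64
  Job 7: processing = 19, completes at 83
Sum of completion times = 254
Average completion time = 254/7 = 36.2857

36.2857


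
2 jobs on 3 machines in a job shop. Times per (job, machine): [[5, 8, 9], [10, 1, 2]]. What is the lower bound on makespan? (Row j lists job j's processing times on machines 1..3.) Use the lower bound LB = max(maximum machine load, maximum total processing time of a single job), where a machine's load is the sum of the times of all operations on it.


Machine loads:
  Machine 1: 5 + 10 = 15
  Machine 2: 8 + 1 = 9
  Machine 3: 9 + 2 = 11
Max machine load = 15
Job totals:
  Job 1: 22
  Job 2: 13
Max job total = 22
Lower bound = max(15, 22) = 22

22


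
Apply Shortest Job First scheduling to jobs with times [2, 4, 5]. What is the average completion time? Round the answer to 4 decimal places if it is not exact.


SJF order (ascending): [2, 4, 5]
Completion times:
  Job 1: burst=2, C=2
  Job 2: burst=4, C=6
  Job 3: burst=5, C=11
Average completion = 19/3 = 6.3333

6.3333


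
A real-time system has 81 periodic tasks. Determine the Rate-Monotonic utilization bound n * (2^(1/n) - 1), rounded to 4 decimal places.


Compute 2^(1/81) = 1.0085940916
Subtract 1: 1.0085940916 - 1 = 0.0085940916
Multiply by n: 81 * 0.0085940916 = 0.6961214196
Round to 4 dp: 0.6961

0.6961


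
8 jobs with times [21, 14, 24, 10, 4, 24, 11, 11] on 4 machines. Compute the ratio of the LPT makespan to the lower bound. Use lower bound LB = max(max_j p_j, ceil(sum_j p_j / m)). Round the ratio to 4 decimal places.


LPT order: [24, 24, 21, 14, 11, 11, 10, 4]
Machine loads after assignment: [34, 28, 32, 25]
LPT makespan = 34
Lower bound = max(max_job, ceil(total/4)) = max(24, 30) = 30
Ratio = 34 / 30 = 1.1333

1.1333


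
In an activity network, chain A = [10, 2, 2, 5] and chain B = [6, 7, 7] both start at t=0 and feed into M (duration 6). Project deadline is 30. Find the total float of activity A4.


Forward pass: ES(A4) = sum of predecessors on chain A = 14
EF = ES + duration = 14 + 5 = 19
Backward pass: LF(M) = deadline = 30; LS(M) = 30 - 6 = 24
LF(A4) = LS(M) - sum(successors on chain A) = 24 - 0 = 24
LS = LF - duration = 24 - 5 = 19
Total float = LS - ES = 19 - 14 = 5

5


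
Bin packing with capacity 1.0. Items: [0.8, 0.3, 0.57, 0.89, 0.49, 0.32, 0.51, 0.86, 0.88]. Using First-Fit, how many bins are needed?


Place items sequentially using First-Fit:
  Item 0.8 -> new Bin 1
  Item 0.3 -> new Bin 2
  Item 0.57 -> Bin 2 (now 0.87)
  Item 0.89 -> new Bin 3
  Item 0.49 -> new Bin 4
  Item 0.32 -> Bin 4 (now 0.81)
  Item 0.51 -> new Bin 5
  Item 0.86 -> new Bin 6
  Item 0.88 -> new Bin 7
Total bins used = 7

7


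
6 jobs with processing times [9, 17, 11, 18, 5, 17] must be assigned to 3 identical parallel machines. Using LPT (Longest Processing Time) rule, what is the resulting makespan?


Sort jobs in decreasing order (LPT): [18, 17, 17, 11, 9, 5]
Assign each job to the least loaded machine:
  Machine 1: jobs [18, 5], load = 23
  Machine 2: jobs [17, 11], load = 28
  Machine 3: jobs [17, 9], load = 26
Makespan = max load = 28

28


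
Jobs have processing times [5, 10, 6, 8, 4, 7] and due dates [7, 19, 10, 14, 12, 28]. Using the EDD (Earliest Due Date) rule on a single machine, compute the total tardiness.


Sort by due date (EDD order): [(5, 7), (6, 10), (4, 12), (8, 14), (10, 19), (7, 28)]
Compute completion times and tardiness:
  Job 1: p=5, d=7, C=5, tardiness=max(0,5-7)=0
  Job 2: p=6, d=10, C=11, tardiness=max(0,11-10)=1
  Job 3: p=4, d=12, C=15, tardiness=max(0,15-12)=3
  Job 4: p=8, d=14, C=23, tardiness=max(0,23-14)=9
  Job 5: p=10, d=19, C=33, tardiness=max(0,33-19)=14
  Job 6: p=7, d=28, C=40, tardiness=max(0,40-28)=12
Total tardiness = 39

39


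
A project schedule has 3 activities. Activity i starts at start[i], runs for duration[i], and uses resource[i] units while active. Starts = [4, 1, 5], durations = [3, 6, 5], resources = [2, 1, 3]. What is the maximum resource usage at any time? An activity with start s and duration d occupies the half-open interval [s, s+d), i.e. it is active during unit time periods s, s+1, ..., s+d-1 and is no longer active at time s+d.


Each activity i is active on [start_i, start_i + duration_i).
Compute total resource usage per time slot:
  t=0: active resources = [], total = 0
  t=1: active resources = [1], total = 1
  t=2: active resources = [1], total = 1
  t=3: active resources = [1], total = 1
  t=4: active resources = [2, 1], total = 3
  t=5: active resources = [2, 1, 3], total = 6
  t=6: active resources = [2, 1, 3], total = 6
  t=7: active resources = [3], total = 3
  t=8: active resources = [3], total = 3
  t=9: active resources = [3], total = 3
Peak resource demand = 6

6


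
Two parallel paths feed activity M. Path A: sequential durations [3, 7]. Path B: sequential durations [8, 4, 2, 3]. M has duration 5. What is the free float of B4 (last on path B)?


ES(B4) = sum of predecessors on chain B = 14
EF(B4) = ES + duration = 14 + 3 = 17
Successor of B4 is M. ES(M) = max(sum(A), sum(B)) = max(10, 17) = 17
Free float = ES(successor) - EF(current) = 17 - 17 = 0

0


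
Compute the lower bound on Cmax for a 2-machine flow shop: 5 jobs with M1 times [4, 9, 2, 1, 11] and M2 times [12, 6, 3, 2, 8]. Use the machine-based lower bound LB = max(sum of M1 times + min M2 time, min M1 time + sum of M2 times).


LB1 = sum(M1 times) + min(M2 times) = 27 + 2 = 29
LB2 = min(M1 times) + sum(M2 times) = 1 + 31 = 32
Lower bound = max(LB1, LB2) = max(29, 32) = 32

32


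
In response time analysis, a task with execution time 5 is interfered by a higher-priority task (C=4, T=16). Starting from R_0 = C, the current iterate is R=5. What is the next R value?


R_next = C + ceil(R_prev / T_hp) * C_hp
ceil(5 / 16) = ceil(0.3125) = 1
Interference = 1 * 4 = 4
R_next = 5 + 4 = 9

9


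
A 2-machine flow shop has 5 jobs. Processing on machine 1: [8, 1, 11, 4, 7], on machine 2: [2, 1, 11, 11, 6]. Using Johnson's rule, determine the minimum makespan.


Apply Johnson's rule:
  Group 1 (a <= b): [(2, 1, 1), (4, 4, 11), (3, 11, 11)]
  Group 2 (a > b): [(5, 7, 6), (1, 8, 2)]
Optimal job order: [2, 4, 3, 5, 1]
Schedule:
  Job 2: M1 done at 1, M2 done at 2
  Job 4: M1 done at 5, M2 done at 16
  Job 3: M1 done at 16, M2 done at 27
  Job 5: M1 done at 23, M2 done at 33
  Job 1: M1 done at 31, M2 done at 35
Makespan = 35

35


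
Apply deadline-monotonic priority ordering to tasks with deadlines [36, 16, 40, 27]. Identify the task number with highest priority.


Sort tasks by relative deadline (ascending):
  Task 2: deadline = 16
  Task 4: deadline = 27
  Task 1: deadline = 36
  Task 3: deadline = 40
Priority order (highest first): [2, 4, 1, 3]
Highest priority task = 2

2


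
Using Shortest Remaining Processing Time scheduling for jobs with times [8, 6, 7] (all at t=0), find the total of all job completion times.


Since all jobs arrive at t=0, SRPT equals SPT ordering.
SPT order: [6, 7, 8]
Completion times:
  Job 1: p=6, C=6
  Job 2: p=7, C=13
  Job 3: p=8, C=21
Total completion time = 6 + 13 + 21 = 40

40


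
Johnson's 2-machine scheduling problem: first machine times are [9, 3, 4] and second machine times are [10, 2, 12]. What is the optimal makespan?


Apply Johnson's rule:
  Group 1 (a <= b): [(3, 4, 12), (1, 9, 10)]
  Group 2 (a > b): [(2, 3, 2)]
Optimal job order: [3, 1, 2]
Schedule:
  Job 3: M1 done at 4, M2 done at 16
  Job 1: M1 done at 13, M2 done at 26
  Job 2: M1 done at 16, M2 done at 28
Makespan = 28

28


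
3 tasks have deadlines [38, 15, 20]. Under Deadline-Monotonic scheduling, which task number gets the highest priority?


Sort tasks by relative deadline (ascending):
  Task 2: deadline = 15
  Task 3: deadline = 20
  Task 1: deadline = 38
Priority order (highest first): [2, 3, 1]
Highest priority task = 2

2


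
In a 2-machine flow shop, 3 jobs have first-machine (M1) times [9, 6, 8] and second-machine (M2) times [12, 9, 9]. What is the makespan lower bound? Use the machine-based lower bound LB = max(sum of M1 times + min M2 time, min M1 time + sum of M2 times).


LB1 = sum(M1 times) + min(M2 times) = 23 + 9 = 32
LB2 = min(M1 times) + sum(M2 times) = 6 + 30 = 36
Lower bound = max(LB1, LB2) = max(32, 36) = 36

36


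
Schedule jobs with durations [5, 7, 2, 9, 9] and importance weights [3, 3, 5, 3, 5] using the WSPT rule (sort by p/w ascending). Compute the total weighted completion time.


Compute p/w ratios and sort ascending (WSPT): [(2, 5), (5, 3), (9, 5), (7, 3), (9, 3)]
Compute weighted completion times:
  Job (p=2,w=5): C=2, w*C=5*2=10
  Job (p=5,w=3): C=7, w*C=3*7=21
  Job (p=9,w=5): C=16, w*C=5*16=80
  Job (p=7,w=3): C=23, w*C=3*23=69
  Job (p=9,w=3): C=32, w*C=3*32=96
Total weighted completion time = 276

276


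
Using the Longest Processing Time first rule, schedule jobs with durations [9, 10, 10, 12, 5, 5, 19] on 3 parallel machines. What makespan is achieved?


Sort jobs in decreasing order (LPT): [19, 12, 10, 10, 9, 5, 5]
Assign each job to the least loaded machine:
  Machine 1: jobs [19, 5], load = 24
  Machine 2: jobs [12, 9], load = 21
  Machine 3: jobs [10, 10, 5], load = 25
Makespan = max load = 25

25


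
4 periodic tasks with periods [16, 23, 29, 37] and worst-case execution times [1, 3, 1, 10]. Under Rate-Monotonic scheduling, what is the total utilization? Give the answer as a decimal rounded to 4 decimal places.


Compute individual utilizations (exact fractions):
  Task 1: C/T = 1/16 (approx. 0.0625)
  Task 2: C/T = 3/23 (approx. 0.1304)
  Task 3: C/T = 1/29 (approx. 0.0345)
  Task 4: C/T = 10/37 (approx. 0.2703)
Total utilization U = 1/16 + 3/23 + 1/29 + 10/37 = 196519/394864
Rounded to 4 decimal places: U = 0.4977
RM (Liu & Layland) bound for 4 tasks = 0.756828; compare with U = 196519/394864 (approx. 0.497688)
U <= bound, so schedulable by RM sufficient condition.

0.4977


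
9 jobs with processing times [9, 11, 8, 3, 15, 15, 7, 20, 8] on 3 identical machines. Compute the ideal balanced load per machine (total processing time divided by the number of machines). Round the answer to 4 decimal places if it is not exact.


Total processing time = 9 + 11 + 8 + 3 + 15 + 15 + 7 + 20 + 8 = 96
Number of machines = 3
Ideal balanced load = 96 / 3 = 32.0

32.0


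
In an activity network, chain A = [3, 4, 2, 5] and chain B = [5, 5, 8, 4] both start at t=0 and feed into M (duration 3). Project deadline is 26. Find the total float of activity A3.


Forward pass: ES(A3) = sum of predecessors on chain A = 7
EF = ES + duration = 7 + 2 = 9
Backward pass: LF(M) = deadline = 26; LS(M) = 26 - 3 = 23
LF(A3) = LS(M) - sum(successors on chain A) = 23 - 5 = 18
LS = LF - duration = 18 - 2 = 16
Total float = LS - ES = 16 - 7 = 9

9


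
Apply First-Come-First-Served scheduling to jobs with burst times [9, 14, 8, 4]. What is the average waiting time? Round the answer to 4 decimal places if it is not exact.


FCFS order (as given): [9, 14, 8, 4]
Waiting times:
  Job 1: wait = 0
  Job 2: wait = 9
  Job 3: wait = 23
  Job 4: wait = 31
Sum of waiting times = 63
Average waiting time = 63/4 = 15.75

15.75


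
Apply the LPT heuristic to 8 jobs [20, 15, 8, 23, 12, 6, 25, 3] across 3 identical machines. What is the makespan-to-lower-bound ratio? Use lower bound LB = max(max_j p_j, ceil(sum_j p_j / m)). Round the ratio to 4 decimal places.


LPT order: [25, 23, 20, 15, 12, 8, 6, 3]
Machine loads after assignment: [39, 38, 35]
LPT makespan = 39
Lower bound = max(max_job, ceil(total/3)) = max(25, 38) = 38
Ratio = 39 / 38 = 1.0263

1.0263


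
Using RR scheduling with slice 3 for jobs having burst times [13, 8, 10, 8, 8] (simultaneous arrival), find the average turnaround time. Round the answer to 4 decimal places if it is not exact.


Time quantum = 3
Execution trace:
  J1 runs 3 units, time = 3
  J2 runs 3 units, time = 6
  J3 runs 3 units, time = 9
  J4 runs 3 units, time = 12
  J5 runs 3 units, time = 15
  J1 runs 3 units, time = 18
  J2 runs 3 units, time = 21
  J3 runs 3 units, time = 24
  J4 runs 3 units, time = 27
  J5 runs 3 units, time = 30
  J1 runs 3 units, time = 33
  J2 runs 2 units, time = 35
  J3 runs 3 units, time = 38
  J4 runs 2 units, time = 40
  J5 runs 2 units, time = 42
  J1 runs 3 units, time = 45
  J3 runs 1 units, time = 46
  J1 runs 1 units, time = 47
Finish times: [47, 35, 46, 40, 42]
Average turnaround = 210/5 = 42.0

42.0


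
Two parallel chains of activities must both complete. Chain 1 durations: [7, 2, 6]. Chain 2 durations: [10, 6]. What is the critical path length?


Path A total = 7 + 2 + 6 = 15
Path B total = 10 + 6 = 16
Critical path = longest path = max(15, 16) = 16

16


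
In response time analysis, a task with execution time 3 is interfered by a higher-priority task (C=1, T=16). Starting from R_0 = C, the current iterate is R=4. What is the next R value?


R_next = C + ceil(R_prev / T_hp) * C_hp
ceil(4 / 16) = ceil(0.25) = 1
Interference = 1 * 1 = 1
R_next = 3 + 1 = 4
R_next = R_prev, so the iteration has converged (response time = 4).

4


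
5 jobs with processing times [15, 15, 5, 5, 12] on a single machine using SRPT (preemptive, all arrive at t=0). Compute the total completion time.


Since all jobs arrive at t=0, SRPT equals SPT ordering.
SPT order: [5, 5, 12, 15, 15]
Completion times:
  Job 1: p=5, C=5
  Job 2: p=5, C=10
  Job 3: p=12, C=22
  Job 4: p=15, C=37
  Job 5: p=15, C=52
Total completion time = 5 + 10 + 22 + 37 + 52 = 126

126


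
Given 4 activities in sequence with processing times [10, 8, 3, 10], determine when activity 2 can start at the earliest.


Activity 2 starts after activities 1 through 1 complete.
Predecessor durations: [10]
ES = 10 = 10

10


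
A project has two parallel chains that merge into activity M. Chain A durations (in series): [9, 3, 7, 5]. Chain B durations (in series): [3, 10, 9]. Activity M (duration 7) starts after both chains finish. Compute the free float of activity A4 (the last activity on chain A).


ES(A4) = sum of predecessors on chain A = 19
EF(A4) = ES + duration = 19 + 5 = 24
Successor of A4 is M. ES(M) = max(sum(A), sum(B)) = max(24, 22) = 24
Free float = ES(successor) - EF(current) = 24 - 24 = 0

0


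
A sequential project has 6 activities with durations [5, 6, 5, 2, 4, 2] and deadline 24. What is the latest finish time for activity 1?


LF(activity 1) = deadline - sum of successor durations
Successors: activities 2 through 6 with durations [6, 5, 2, 4, 2]
Sum of successor durations = 19
LF = 24 - 19 = 5

5


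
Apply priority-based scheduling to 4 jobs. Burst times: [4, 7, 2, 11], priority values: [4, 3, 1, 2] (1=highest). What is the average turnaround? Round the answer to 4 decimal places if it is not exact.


Sort by priority (ascending = highest first):
Order: [(1, 2), (2, 11), (3, 7), (4, 4)]
Completion times:
  Priority 1, burst=2, C=2
  Priority 2, burst=11, C=13
  Priority 3, burst=7, C=20
  Priority 4, burst=4, C=24
Average turnaround = 59/4 = 14.75

14.75


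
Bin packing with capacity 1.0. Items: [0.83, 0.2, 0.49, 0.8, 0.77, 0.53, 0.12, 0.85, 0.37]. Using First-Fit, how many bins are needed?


Place items sequentially using First-Fit:
  Item 0.83 -> new Bin 1
  Item 0.2 -> new Bin 2
  Item 0.49 -> Bin 2 (now 0.69)
  Item 0.8 -> new Bin 3
  Item 0.77 -> new Bin 4
  Item 0.53 -> new Bin 5
  Item 0.12 -> Bin 1 (now 0.95)
  Item 0.85 -> new Bin 6
  Item 0.37 -> Bin 5 (now 0.9)
Total bins used = 6

6


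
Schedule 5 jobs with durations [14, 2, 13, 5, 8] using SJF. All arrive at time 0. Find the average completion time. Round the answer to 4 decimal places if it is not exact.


SJF order (ascending): [2, 5, 8, 13, 14]
Completion times:
  Job 1: burst=2, C=2
  Job 2: burst=5, C=7
  Job 3: burst=8, C=15
  Job 4: burst=13, C=28
  Job 5: burst=14, C=42
Average completion = 94/5 = 18.8

18.8


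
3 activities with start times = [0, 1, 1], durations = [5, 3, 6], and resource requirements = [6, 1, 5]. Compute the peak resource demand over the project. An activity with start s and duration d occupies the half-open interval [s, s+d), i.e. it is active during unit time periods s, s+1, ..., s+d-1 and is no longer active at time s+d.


Each activity i is active on [start_i, start_i + duration_i).
Compute total resource usage per time slot:
  t=0: active resources = [6], total = 6
  t=1: active resources = [6, 1, 5], total = 12
  t=2: active resources = [6, 1, 5], total = 12
  t=3: active resources = [6, 1, 5], total = 12
  t=4: active resources = [6, 5], total = 11
  t=5: active resources = [5], total = 5
  t=6: active resources = [5], total = 5
Peak resource demand = 12

12


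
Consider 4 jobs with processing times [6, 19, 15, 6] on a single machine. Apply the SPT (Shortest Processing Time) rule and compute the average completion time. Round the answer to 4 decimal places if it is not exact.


Sort jobs by processing time (SPT order): [6, 6, 15, 19]
Compute completion times sequentially:
  Job 1: processing = 6, completes at 6
  Job 2: processing = 6, completes at 12
  Job 3: processing = 15, completes at 27
  Job 4: processing = 19, completes at 46
Sum of completion times = 91
Average completion time = 91/4 = 22.75

22.75


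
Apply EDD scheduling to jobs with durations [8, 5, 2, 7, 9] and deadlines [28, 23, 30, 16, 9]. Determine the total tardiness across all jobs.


Sort by due date (EDD order): [(9, 9), (7, 16), (5, 23), (8, 28), (2, 30)]
Compute completion times and tardiness:
  Job 1: p=9, d=9, C=9, tardiness=max(0,9-9)=0
  Job 2: p=7, d=16, C=16, tardiness=max(0,16-16)=0
  Job 3: p=5, d=23, C=21, tardiness=max(0,21-23)=0
  Job 4: p=8, d=28, C=29, tardiness=max(0,29-28)=1
  Job 5: p=2, d=30, C=31, tardiness=max(0,31-30)=1
Total tardiness = 2

2


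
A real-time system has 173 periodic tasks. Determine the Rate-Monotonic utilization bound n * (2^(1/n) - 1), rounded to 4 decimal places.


Compute 2^(1/173) = 1.0040146684
Subtract 1: 1.0040146684 - 1 = 0.0040146684
Multiply by n: 173 * 0.0040146684 = 0.6945376332
Round to 4 dp: 0.6945

0.6945


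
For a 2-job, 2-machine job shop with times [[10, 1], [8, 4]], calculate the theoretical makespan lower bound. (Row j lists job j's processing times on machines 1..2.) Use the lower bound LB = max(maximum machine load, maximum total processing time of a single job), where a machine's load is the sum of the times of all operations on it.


Machine loads:
  Machine 1: 10 + 8 = 18
  Machine 2: 1 + 4 = 5
Max machine load = 18
Job totals:
  Job 1: 11
  Job 2: 12
Max job total = 12
Lower bound = max(18, 12) = 18

18


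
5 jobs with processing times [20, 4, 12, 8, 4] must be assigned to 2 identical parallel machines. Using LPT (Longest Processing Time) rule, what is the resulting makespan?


Sort jobs in decreasing order (LPT): [20, 12, 8, 4, 4]
Assign each job to the least loaded machine:
  Machine 1: jobs [20, 4], load = 24
  Machine 2: jobs [12, 8, 4], load = 24
Makespan = max load = 24

24


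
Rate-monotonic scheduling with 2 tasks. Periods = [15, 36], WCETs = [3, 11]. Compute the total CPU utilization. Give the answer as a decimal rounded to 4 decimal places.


Compute individual utilizations (exact fractions):
  Task 1: C/T = 3/15 = 1/5 (approx. 0.2)
  Task 2: C/T = 11/36 (approx. 0.3056)
Total utilization U = 1/5 + 11/36 = 91/180
Rounded to 4 decimal places: U = 0.5056
RM (Liu & Layland) bound for 2 tasks = 0.828427; compare with U = 91/180 (approx. 0.505556)
U <= bound, so schedulable by RM sufficient condition.

0.5056


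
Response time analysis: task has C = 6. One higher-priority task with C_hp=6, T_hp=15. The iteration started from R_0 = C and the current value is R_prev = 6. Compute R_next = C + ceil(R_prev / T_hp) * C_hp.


R_next = C + ceil(R_prev / T_hp) * C_hp
ceil(6 / 15) = ceil(0.4) = 1
Interference = 1 * 6 = 6
R_next = 6 + 6 = 12

12


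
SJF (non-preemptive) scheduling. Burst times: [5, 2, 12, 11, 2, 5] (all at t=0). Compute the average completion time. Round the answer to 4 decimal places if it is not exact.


SJF order (ascending): [2, 2, 5, 5, 11, 12]
Completion times:
  Job 1: burst=2, C=2
  Job 2: burst=2, C=4
  Job 3: burst=5, C=9
  Job 4: burst=5, C=14
  Job 5: burst=11, C=25
  Job 6: burst=12, C=37
Average completion = 91/6 = 15.1667

15.1667


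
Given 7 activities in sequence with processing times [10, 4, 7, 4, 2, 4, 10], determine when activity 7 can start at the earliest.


Activity 7 starts after activities 1 through 6 complete.
Predecessor durations: [10, 4, 7, 4, 2, 4]
ES = 10 + 4 + 7 + 4 + 2 + 4 = 31

31


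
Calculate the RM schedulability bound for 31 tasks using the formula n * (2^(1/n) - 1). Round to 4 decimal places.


Compute 2^(1/31) = 1.0226114356
Subtract 1: 1.0226114356 - 1 = 0.0226114356
Multiply by n: 31 * 0.0226114356 = 0.7009545036
Round to 4 dp: 0.7010

0.7010


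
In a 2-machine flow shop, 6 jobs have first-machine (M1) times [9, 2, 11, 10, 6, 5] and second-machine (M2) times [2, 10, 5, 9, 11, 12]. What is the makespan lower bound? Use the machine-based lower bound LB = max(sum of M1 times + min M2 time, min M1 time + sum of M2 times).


LB1 = sum(M1 times) + min(M2 times) = 43 + 2 = 45
LB2 = min(M1 times) + sum(M2 times) = 2 + 49 = 51
Lower bound = max(LB1, LB2) = max(45, 51) = 51

51


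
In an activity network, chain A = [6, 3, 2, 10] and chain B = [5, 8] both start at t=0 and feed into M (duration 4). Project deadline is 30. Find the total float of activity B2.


Forward pass: ES(B2) = sum of predecessors on chain B = 5
EF = ES + duration = 5 + 8 = 13
Backward pass: LF(M) = deadline = 30; LS(M) = 30 - 4 = 26
LF(B2) = LS(M) - sum(successors on chain B) = 26 - 0 = 26
LS = LF - duration = 26 - 8 = 18
Total float = LS - ES = 18 - 5 = 13

13


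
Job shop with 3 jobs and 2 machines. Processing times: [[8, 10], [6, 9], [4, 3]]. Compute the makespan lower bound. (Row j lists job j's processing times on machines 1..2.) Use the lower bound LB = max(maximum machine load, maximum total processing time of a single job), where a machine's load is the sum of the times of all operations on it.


Machine loads:
  Machine 1: 8 + 6 + 4 = 18
  Machine 2: 10 + 9 + 3 = 22
Max machine load = 22
Job totals:
  Job 1: 18
  Job 2: 15
  Job 3: 7
Max job total = 18
Lower bound = max(22, 18) = 22

22


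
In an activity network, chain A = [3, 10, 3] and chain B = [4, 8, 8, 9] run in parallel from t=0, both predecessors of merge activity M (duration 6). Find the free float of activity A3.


ES(A3) = sum of predecessors on chain A = 13
EF(A3) = ES + duration = 13 + 3 = 16
Successor of A3 is M. ES(M) = max(sum(A), sum(B)) = max(16, 29) = 29
Free float = ES(successor) - EF(current) = 29 - 16 = 13

13


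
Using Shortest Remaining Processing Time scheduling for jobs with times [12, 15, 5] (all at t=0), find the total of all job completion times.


Since all jobs arrive at t=0, SRPT equals SPT ordering.
SPT order: [5, 12, 15]
Completion times:
  Job 1: p=5, C=5
  Job 2: p=12, C=17
  Job 3: p=15, C=32
Total completion time = 5 + 17 + 32 = 54

54


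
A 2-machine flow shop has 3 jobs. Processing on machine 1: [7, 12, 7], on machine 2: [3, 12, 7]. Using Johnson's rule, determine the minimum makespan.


Apply Johnson's rule:
  Group 1 (a <= b): [(3, 7, 7), (2, 12, 12)]
  Group 2 (a > b): [(1, 7, 3)]
Optimal job order: [3, 2, 1]
Schedule:
  Job 3: M1 done at 7, M2 done at 14
  Job 2: M1 done at 19, M2 done at 31
  Job 1: M1 done at 26, M2 done at 34
Makespan = 34

34


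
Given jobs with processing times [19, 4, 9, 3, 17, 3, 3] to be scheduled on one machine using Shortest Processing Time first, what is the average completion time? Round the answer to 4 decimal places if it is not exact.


Sort jobs by processing time (SPT order): [3, 3, 3, 4, 9, 17, 19]
Compute completion times sequentially:
  Job 1: processing = 3, completes at 3
  Job 2: processing = 3, completes at 6
  Job 3: processing = 3, completes at 9
  Job 4: processing = 4, completes at 13
  Job 5: processing = 9, completes at 22
  Job 6: processing = 17, completes at 39
  Job 7: processing = 19, completes at 58
Sum of completion times = 150
Average completion time = 150/7 = 21.4286

21.4286


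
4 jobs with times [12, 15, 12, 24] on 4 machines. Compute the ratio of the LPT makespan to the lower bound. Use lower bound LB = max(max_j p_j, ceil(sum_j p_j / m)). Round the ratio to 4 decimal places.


LPT order: [24, 15, 12, 12]
Machine loads after assignment: [24, 15, 12, 12]
LPT makespan = 24
Lower bound = max(max_job, ceil(total/4)) = max(24, 16) = 24
Ratio = 24 / 24 = 1.0

1.0


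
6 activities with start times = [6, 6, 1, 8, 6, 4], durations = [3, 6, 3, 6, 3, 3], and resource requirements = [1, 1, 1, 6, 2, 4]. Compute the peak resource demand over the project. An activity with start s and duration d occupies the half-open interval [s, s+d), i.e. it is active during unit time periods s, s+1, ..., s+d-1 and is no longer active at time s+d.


Each activity i is active on [start_i, start_i + duration_i).
Compute total resource usage per time slot:
  t=0: active resources = [], total = 0
  t=1: active resources = [1], total = 1
  t=2: active resources = [1], total = 1
  t=3: active resources = [1], total = 1
  t=4: active resources = [4], total = 4
  t=5: active resources = [4], total = 4
  t=6: active resources = [1, 1, 2, 4], total = 8
  t=7: active resources = [1, 1, 2], total = 4
  t=8: active resources = [1, 1, 6, 2], total = 10
  t=9: active resources = [1, 6], total = 7
  t=10: active resources = [1, 6], total = 7
  t=11: active resources = [1, 6], total = 7
  t=12: active resources = [6], total = 6
  t=13: active resources = [6], total = 6
Peak resource demand = 10

10


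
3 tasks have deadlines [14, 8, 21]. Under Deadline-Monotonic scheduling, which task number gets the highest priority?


Sort tasks by relative deadline (ascending):
  Task 2: deadline = 8
  Task 1: deadline = 14
  Task 3: deadline = 21
Priority order (highest first): [2, 1, 3]
Highest priority task = 2

2


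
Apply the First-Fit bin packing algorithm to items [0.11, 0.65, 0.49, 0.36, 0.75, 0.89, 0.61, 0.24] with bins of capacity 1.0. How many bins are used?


Place items sequentially using First-Fit:
  Item 0.11 -> new Bin 1
  Item 0.65 -> Bin 1 (now 0.76)
  Item 0.49 -> new Bin 2
  Item 0.36 -> Bin 2 (now 0.85)
  Item 0.75 -> new Bin 3
  Item 0.89 -> new Bin 4
  Item 0.61 -> new Bin 5
  Item 0.24 -> Bin 1 (now 1.0)
Total bins used = 5

5


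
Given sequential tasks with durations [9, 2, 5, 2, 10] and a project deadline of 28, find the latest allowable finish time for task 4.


LF(activity 4) = deadline - sum of successor durations
Successors: activities 5 through 5 with durations [10]
Sum of successor durations = 10
LF = 28 - 10 = 18

18


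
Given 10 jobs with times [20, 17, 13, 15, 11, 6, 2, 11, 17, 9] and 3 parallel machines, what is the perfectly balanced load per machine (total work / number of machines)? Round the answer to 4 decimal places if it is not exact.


Total processing time = 20 + 17 + 13 + 15 + 11 + 6 + 2 + 11 + 17 + 9 = 121
Number of machines = 3
Ideal balanced load = 121 / 3 = 40.3333

40.3333


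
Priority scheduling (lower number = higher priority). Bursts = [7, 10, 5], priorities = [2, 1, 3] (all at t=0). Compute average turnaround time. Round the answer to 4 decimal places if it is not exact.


Sort by priority (ascending = highest first):
Order: [(1, 10), (2, 7), (3, 5)]
Completion times:
  Priority 1, burst=10, C=10
  Priority 2, burst=7, C=17
  Priority 3, burst=5, C=22
Average turnaround = 49/3 = 16.3333

16.3333


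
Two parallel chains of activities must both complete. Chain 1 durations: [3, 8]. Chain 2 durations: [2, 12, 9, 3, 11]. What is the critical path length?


Path A total = 3 + 8 = 11
Path B total = 2 + 12 + 9 + 3 + 11 = 37
Critical path = longest path = max(11, 37) = 37

37


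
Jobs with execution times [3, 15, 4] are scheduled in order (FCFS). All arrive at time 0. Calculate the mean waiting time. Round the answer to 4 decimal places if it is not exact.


FCFS order (as given): [3, 15, 4]
Waiting times:
  Job 1: wait = 0
  Job 2: wait = 3
  Job 3: wait = 18
Sum of waiting times = 21
Average waiting time = 21/3 = 7.0

7.0


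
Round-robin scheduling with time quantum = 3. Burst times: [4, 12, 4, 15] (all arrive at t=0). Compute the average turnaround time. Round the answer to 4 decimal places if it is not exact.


Time quantum = 3
Execution trace:
  J1 runs 3 units, time = 3
  J2 runs 3 units, time = 6
  J3 runs 3 units, time = 9
  J4 runs 3 units, time = 12
  J1 runs 1 units, time = 13
  J2 runs 3 units, time = 16
  J3 runs 1 units, time = 17
  J4 runs 3 units, time = 20
  J2 runs 3 units, time = 23
  J4 runs 3 units, time = 26
  J2 runs 3 units, time = 29
  J4 runs 3 units, time = 32
  J4 runs 3 units, time = 35
Finish times: [13, 29, 17, 35]
Average turnaround = 94/4 = 23.5

23.5


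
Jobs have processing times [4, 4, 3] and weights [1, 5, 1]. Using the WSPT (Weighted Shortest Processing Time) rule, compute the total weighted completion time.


Compute p/w ratios and sort ascending (WSPT): [(4, 5), (3, 1), (4, 1)]
Compute weighted completion times:
  Job (p=4,w=5): C=4, w*C=5*4=20
  Job (p=3,w=1): C=7, w*C=1*7=7
  Job (p=4,w=1): C=11, w*C=1*11=11
Total weighted completion time = 38

38


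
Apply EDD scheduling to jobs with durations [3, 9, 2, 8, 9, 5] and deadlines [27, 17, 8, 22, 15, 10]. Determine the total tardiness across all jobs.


Sort by due date (EDD order): [(2, 8), (5, 10), (9, 15), (9, 17), (8, 22), (3, 27)]
Compute completion times and tardiness:
  Job 1: p=2, d=8, C=2, tardiness=max(0,2-8)=0
  Job 2: p=5, d=10, C=7, tardiness=max(0,7-10)=0
  Job 3: p=9, d=15, C=16, tardiness=max(0,16-15)=1
  Job 4: p=9, d=17, C=25, tardiness=max(0,25-17)=8
  Job 5: p=8, d=22, C=33, tardiness=max(0,33-22)=11
  Job 6: p=3, d=27, C=36, tardiness=max(0,36-27)=9
Total tardiness = 29

29


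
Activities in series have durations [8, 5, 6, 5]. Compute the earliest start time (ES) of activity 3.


Activity 3 starts after activities 1 through 2 complete.
Predecessor durations: [8, 5]
ES = 8 + 5 = 13

13


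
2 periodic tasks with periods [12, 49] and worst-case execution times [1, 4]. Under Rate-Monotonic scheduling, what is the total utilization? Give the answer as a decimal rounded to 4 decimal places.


Compute individual utilizations (exact fractions):
  Task 1: C/T = 1/12 (approx. 0.0833)
  Task 2: C/T = 4/49 (approx. 0.0816)
Total utilization U = 1/12 + 4/49 = 97/588
Rounded to 4 decimal places: U = 0.1650
RM (Liu & Layland) bound for 2 tasks = 0.828427; compare with U = 97/588 (approx. 0.164966)
U <= bound, so schedulable by RM sufficient condition.

0.1650


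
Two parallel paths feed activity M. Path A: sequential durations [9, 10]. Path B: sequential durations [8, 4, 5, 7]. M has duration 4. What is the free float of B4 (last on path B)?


ES(B4) = sum of predecessors on chain B = 17
EF(B4) = ES + duration = 17 + 7 = 24
Successor of B4 is M. ES(M) = max(sum(A), sum(B)) = max(19, 24) = 24
Free float = ES(successor) - EF(current) = 24 - 24 = 0

0


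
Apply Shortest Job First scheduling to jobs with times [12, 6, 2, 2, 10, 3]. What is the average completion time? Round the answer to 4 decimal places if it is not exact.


SJF order (ascending): [2, 2, 3, 6, 10, 12]
Completion times:
  Job 1: burst=2, C=2
  Job 2: burst=2, C=4
  Job 3: burst=3, C=7
  Job 4: burst=6, C=13
  Job 5: burst=10, C=23
  Job 6: burst=12, C=35
Average completion = 84/6 = 14.0

14.0


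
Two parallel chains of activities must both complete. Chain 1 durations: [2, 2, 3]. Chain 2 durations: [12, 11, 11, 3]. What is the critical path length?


Path A total = 2 + 2 + 3 = 7
Path B total = 12 + 11 + 11 + 3 = 37
Critical path = longest path = max(7, 37) = 37

37
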